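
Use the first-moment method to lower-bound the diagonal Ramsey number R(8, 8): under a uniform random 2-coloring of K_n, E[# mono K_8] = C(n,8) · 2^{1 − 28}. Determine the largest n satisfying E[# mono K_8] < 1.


We need C(n, 8) · 2^{1 − 28} < 1, i.e. C(n, 8) < 2^{28 − 1} = 134217728.
Check values of n near the boundary:
  n = 36: C(36, 8) = 30260340; 30260340 < 134217728? YES
  n = 37: C(37, 8) = 38608020; 38608020 < 134217728? YES
  n = 38: C(38, 8) = 48903492; 48903492 < 134217728? YES
  n = 39: C(39, 8) = 61523748; 61523748 < 134217728? YES
  n = 40: C(40, 8) = 76904685; 76904685 < 134217728? YES
  n = 41: C(41, 8) = 95548245; 95548245 < 134217728? YES
  n = 42: C(42, 8) = 118030185; 118030185 < 134217728? YES
  n = 43: C(43, 8) = 145008513; 145008513 < 134217728? NO
  n = 44: C(44, 8) = 177232627; 177232627 < 134217728? NO
  n = 45: C(45, 8) = 215553195; 215553195 < 134217728? NO
The largest n with C(n, 8) < 134217728 is n = 42 (where E[X] = 118030185/134217728 ≈ 0.87939). Hence R(8, 8) > 42, i.e. R(8, 8) ≥ 43.

Largest n = 42; hence R(8, 8) > 42.


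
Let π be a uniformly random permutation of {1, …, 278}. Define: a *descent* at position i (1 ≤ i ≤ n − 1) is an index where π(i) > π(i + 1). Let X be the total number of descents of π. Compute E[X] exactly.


Write X = Σ X_I over i = 1, …, 277, with X_I the indicator of one descent.
There are 277 indicators.
For each fixed i, the pair (π(i), π(i+1)) is a uniformly random ordered pair of distinct values from {1, …, 278}; by symmetry P[π(i) > π(i+1)] = 1/2.
By linearity: E[X] = 277 · (1/2) = (278 − 1) · (1/2) = 277/2 ≈ 138.500.

E[X] = 277/2 = 138.500.


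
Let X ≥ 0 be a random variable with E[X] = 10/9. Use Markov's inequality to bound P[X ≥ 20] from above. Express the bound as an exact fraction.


μ = E[X] = 10/9, a = 20.
Markov: P[X ≥ 20] ≤ μ/a = (10/9)/20 = 1/18.
Numerically: ≈ 0.055556.
(Since a = 20 > μ = 1.111111, the bound 1/18 is < 1 and informative.)

P[X ≥ 20] ≤ 1/18 ≈ 0.055556.


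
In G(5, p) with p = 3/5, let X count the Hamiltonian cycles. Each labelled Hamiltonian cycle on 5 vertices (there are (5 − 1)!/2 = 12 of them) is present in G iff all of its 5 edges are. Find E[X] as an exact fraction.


K_5 has (5 − 1)!/2 = 12 labelled Hamiltonian cycles.
For each such Hamiltonian cycle H, let X_H = 1 if all 5 edges of H are present in G. Then P[X_H = 1] = p^{5} = (3/5)^{5} = 243/3125.
Summing the indicators: E[X] = Σ_H E[X_H] = 12 · p^{5} = 12 · 243/3125 = 2916/3125.
Numerically: E[X] ≈ 0.933.

E[X] = 12 · (3/5)^{5} = 2916/3125 ≈ 0.933.


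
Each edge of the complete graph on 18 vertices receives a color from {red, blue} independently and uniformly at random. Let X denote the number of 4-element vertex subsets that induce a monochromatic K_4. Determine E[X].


Let X = Σ_S X_S over the C(18, 4) = 3060 subsets S of size 4, where X_S = 1 if the K_4 on S is monochromatic.
For a fixed S, the K_4 on S has C(4, 2) = 6 edges. P[all 6 edges red] = (1/2)^6, and likewise for blue, so P[monochromatic] = 2·(1/2)^6 = 2^{1 − 6} = 1/32.
Summing: E[X] = C(18, 4) · 2^{1 − 6} = 3060 · 1/32 = 765/8.
Numerically: E[X] ≈ 95.625000.

E[X] = C(18,4)·2^(1−C(4,2)) = 765/8 ≈ 95.625000.


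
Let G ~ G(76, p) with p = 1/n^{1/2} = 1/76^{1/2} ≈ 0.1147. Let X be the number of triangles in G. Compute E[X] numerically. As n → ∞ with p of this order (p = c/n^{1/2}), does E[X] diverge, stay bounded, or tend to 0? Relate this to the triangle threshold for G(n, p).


Number of potential triangles: C(76, 3) = 70300.
Each occurs with probability p³ ≈ (0.1147)³ ≈ 1.509314e-03.
By linearity: E[X] = C(76, 3)·p³ ≈ 70300 · 1.509314e-03 ≈ 106.1048.
Since α = 1/2 < 1, p = c/n^{1/2} ≫ 1/n is above the triangle threshold p ~ 1/n. Asymptotically E[X] ~ (c³/6)·n^{3(1−α)} = (1³/6)·n^{1.5} → ∞; triangles are abundant w.h.p.

E[X] ≈ 106.1048; in regime p = Θ(1/n^{1/2}) E[X] diverges (above the triangle threshold p ~ 1/n).


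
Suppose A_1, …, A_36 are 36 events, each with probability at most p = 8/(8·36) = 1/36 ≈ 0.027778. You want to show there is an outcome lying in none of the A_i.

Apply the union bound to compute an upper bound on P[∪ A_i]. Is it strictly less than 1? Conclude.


Union bound: P[∪_{i=1}^{36} A_i] ≤ Σ_i P[A_i] ≤ 36·p = 36·(1/36) = 1.
Numerically: 1 ≈ 1.000000.
Is 1 < 1? NO.
Since the bound 1 is ≥ 1, the union bound is uninformative here; it does NOT by itself certify existence.

36·p = 1 ≈ 1.000000; existence NOT certified by the union bound.


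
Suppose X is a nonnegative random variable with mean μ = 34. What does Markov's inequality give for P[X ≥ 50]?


μ = E[X] = 34, a = 50.
Markov: P[X ≥ 50] ≤ μ/a = (34)/50 = 17/25.
Numerically: ≈ 0.680000.
(Since a = 50 > μ = 34.000000, the bound 17/25 is < 1 and informative.)

P[X ≥ 50] ≤ 17/25 ≈ 0.680000.


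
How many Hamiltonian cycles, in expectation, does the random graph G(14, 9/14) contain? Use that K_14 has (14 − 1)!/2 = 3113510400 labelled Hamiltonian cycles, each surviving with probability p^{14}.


K_14 has (14 − 1)!/2 = 3113510400 labelled Hamiltonian cycles.
For each such Hamiltonian cycle H, let X_H = 1 if all 14 edges of H are present in G. Then P[X_H = 1] = p^{14} = (9/14)^{14} = 22876792454961/11112006825558016.
By linearity: E[X] = Σ_H E[X_H] = 3113510400 · p^{14} = 3113510400 · 22876792454961/11112006825558016 = 19873641525435994725/3100448333024.
Numerically: E[X] ≈ 6.41e+06.

E[X] = 3113510400 · (9/14)^{14} = 19873641525435994725/3100448333024 ≈ 6.41e+06.


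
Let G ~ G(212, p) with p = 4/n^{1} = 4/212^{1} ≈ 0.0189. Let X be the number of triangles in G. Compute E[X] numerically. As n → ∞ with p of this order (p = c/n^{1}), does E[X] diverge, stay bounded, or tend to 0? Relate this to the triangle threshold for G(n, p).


Number of potential triangles: C(212, 3) = 1565620.
Each occurs with probability p³ ≈ (0.0189)³ ≈ 6.71695e-06.
By linearity: E[X] = C(212, 3)·p³ ≈ 1565620 · 6.71695e-06 ≈ 10.516.
Here α = 1, so p = 4/n is exactly at the triangle threshold p ~ 1/n. Asymptotically E[X] → c³/6 = 4³/6 = 32/3 ≈ 10.667, a bounded constant. In this regime the triangle count is asymptotically Poisson(c³/6).

E[X] ≈ 10.516; in regime p = Θ(1/n^{1}) E[X] stays bounded (at the triangle threshold p ~ 1/n).


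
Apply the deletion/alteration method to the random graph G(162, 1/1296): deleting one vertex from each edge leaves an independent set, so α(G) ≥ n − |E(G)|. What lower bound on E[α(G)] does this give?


E[|E(G)|] = C(162, 2)·p = 13041 · (1/1296) = 161/16.
E[α(G)] ≥ n − E[|E(G)|] = 162 − 161/16 = 2431/16.
Numerically: ≈ 151.9375.
(This is only a lower bound; the true E[α(G)] may be larger.)

E[α(G)] ≥ 2431/16 ≈ 151.9375.


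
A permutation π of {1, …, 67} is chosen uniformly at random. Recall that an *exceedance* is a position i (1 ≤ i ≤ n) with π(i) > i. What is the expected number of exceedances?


Write X = Σ_{i=1}^{67} X_i, where X_i = 1_{π(i) > i}.
For each fixed i, π(i) is uniform over {1, …, 67} (marginal of a uniform permutation), so P[π(i) > i] = (n − i)/n. Summing: Σ_{i=1}^{67} (n − i)/n = (0 + 1 + … + 66)/67 = 67(67 − 1)/(2·67) = (67 − 1)/2.
Hence E[X] = Σ_{i=1}^{67} (67 − i)/67 = 33 ≈ 33.000000.

E[X] = 33 = 33.000000.


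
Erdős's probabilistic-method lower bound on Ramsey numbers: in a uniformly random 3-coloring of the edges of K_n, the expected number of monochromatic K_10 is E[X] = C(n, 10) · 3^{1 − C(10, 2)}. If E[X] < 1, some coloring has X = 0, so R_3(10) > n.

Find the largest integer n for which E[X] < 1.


We need C(n, 10) · 3^{1 − 45} < 1, i.e. C(n, 10) < 3^{45 − 1} = 984770902183611232881.
Check values of n near the boundary:
  n = 570: C(570, 10) = 921524823451961408691; 921524823451961408691 < 984770902183611232881? YES
  n = 571: C(571, 10) = 937951290893172842001; 937951290893172842001 < 984770902183611232881? YES
  n = 572: C(572, 10) = 954640815642161682606; 954640815642161682606 < 984770902183611232881? YES
  n = 573: C(573, 10) = 971597135635805762226; 971597135635805762226 < 984770902183611232881? YES
  n = 574: C(574, 10) = 988824035203816502691; 988824035203816502691 < 984770902183611232881? NO
  n = 575: C(575, 10) = 1006325345561406175305; 1006325345561406175305 < 984770902183611232881? NO
The largest n with C(n, 10) < 984770902183611232881 is n = 573 (where E[X] = 35985079097622435638/36472996377170786403 ≈ 0.9866225). Hence R_3(10) > 573, i.e. R_3(10) ≥ 574.

Largest n = 573; hence R_3(10) > 573.


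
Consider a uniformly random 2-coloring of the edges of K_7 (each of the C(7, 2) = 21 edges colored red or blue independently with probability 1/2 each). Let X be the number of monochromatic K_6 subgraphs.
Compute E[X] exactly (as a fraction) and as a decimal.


Let X = Σ_S X_S over the C(7, 6) = 7 subsets S of size 6, where X_S = 1 if the K_6 on S is monochromatic.
For a fixed S, the K_6 on S has C(6, 2) = 15 edges. P[all 15 edges red] = (1/2)^15, and likewise for blue, so P[monochromatic] = 2·(1/2)^15 = 2^{1 − 15} = 1/16384.
By linearity of expectation: E[X] = C(7, 6) · 2^{1 − 15} = 7 · 1/16384 = 7/16384.
Numerically: E[X] ≈ 0.0004.

E[X] = C(7,6)·2^(1−C(6,2)) = 7/16384 ≈ 0.0004.


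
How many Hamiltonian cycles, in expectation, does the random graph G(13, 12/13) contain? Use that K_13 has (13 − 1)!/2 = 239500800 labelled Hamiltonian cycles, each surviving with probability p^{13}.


K_13 has (13 − 1)!/2 = 239500800 labelled Hamiltonian cycles.
For each such Hamiltonian cycle H, let X_H = 1 if all 13 edges of H are present in G. Then P[X_H = 1] = p^{13} = (12/13)^{13} = 106993205379072/302875106592253.
By linearity: E[X] = Σ_H E[X_H] = 239500800 · p^{13} = 239500800 · 106993205379072/302875106592253 = 25624958282852047257600/302875106592253.
Numerically: E[X] ≈ 8.461e+07.

E[X] = 239500800 · (12/13)^{13} = 25624958282852047257600/302875106592253 ≈ 8.461e+07.


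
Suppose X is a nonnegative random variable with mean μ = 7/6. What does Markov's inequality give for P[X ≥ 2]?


μ = E[X] = 7/6, a = 2.
Markov: P[X ≥ 2] ≤ μ/a = (7/6)/2 = 7/12.
Numerically: ≈ 0.583.
(Since a = 2 > μ = 1.167, the bound 7/12 is < 1 and informative.)

P[X ≥ 2] ≤ 7/12 ≈ 0.583.


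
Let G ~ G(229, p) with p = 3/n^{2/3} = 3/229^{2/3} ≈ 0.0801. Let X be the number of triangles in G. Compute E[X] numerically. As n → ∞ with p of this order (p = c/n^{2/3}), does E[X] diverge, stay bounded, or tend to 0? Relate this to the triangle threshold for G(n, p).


Number of potential triangles: C(229, 3) = 1975354.
Each occurs with probability p³ ≈ (0.0801)³ ≈ 5.14864e-04.
By linearity: E[X] = C(229, 3)·p³ ≈ 1975354 · 5.14864e-04 ≈ 1017.039.
Since α = 2/3 < 1, p = c/n^{2/3} ≫ 1/n is above the triangle threshold p ~ 1/n. Asymptotically E[X] ~ (c³/6)·n^{3(1−α)} = (3³/6)·n^{1} → ∞; triangles are abundant w.h.p.

E[X] ≈ 1017.039; in regime p = Θ(1/n^{2/3}) E[X] diverges (above the triangle threshold p ~ 1/n).


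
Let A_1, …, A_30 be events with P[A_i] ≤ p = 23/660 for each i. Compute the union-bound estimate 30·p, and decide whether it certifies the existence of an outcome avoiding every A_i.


Union bound: P[∪_{i=1}^{30} A_i] ≤ Σ_i P[A_i] ≤ 30·p = 30·(23/660) = 23/22.
Numerically: 23/22 ≈ 1.045455.
Is 23/22 < 1? NO.
Since the bound 23/22 is ≥ 1, the union bound is uninformative here; it does NOT by itself certify existence.

30·p = 23/22 ≈ 1.045455; existence NOT certified by the union bound.


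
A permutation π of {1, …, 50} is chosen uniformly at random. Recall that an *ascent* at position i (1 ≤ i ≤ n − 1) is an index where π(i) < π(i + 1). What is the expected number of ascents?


Write X = Σ X_I over i = 1, …, 49, with X_I the indicator of one ascent.
There are 49 indicators.
For each fixed i, the pair (π(i), π(i+1)) is a uniformly random ordered pair of distinct values from {1, …, 50}; by symmetry P[π(i) < π(i+1)] = 1/2.
By linearity: E[X] = 49 · (1/2) = (50 − 1) · (1/2) = 49/2 ≈ 24.50000.

E[X] = 49/2 = 24.50000.


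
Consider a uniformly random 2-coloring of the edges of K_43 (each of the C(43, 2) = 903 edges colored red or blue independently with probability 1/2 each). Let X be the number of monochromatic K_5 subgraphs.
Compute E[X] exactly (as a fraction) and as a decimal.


Let X = Σ_S X_S over the C(43, 5) = 962598 subsets S of size 5, where X_S = 1 if the K_5 on S is monochromatic.
For a fixed S, the K_5 on S has C(5, 2) = 10 edges. P[all 10 edges red] = (1/2)^10, and likewise for blue, so P[monochromatic] = 2·(1/2)^10 = 2^{1 − 10} = 1/512.
By linearity: E[X] = C(43, 5) · 2^{1 − 10} = 962598 · 1/512 = 481299/256.
Numerically: E[X] ≈ 1880.074.

E[X] = C(43,5)·2^(1−C(5,2)) = 481299/256 ≈ 1880.074.


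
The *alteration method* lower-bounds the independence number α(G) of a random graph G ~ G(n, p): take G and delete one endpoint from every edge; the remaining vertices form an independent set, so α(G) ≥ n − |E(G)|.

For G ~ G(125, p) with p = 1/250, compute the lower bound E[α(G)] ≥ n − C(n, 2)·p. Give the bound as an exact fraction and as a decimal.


E[|E(G)|] = C(125, 2)·p = 7750 · (1/250) = 31.
E[α(G)] ≥ n − E[|E(G)|] = 125 − 31 = 94.
Numerically: ≈ 94.000000.
(This is only a lower bound; the true E[α(G)] may be larger.)

E[α(G)] ≥ 94 ≈ 94.000000.


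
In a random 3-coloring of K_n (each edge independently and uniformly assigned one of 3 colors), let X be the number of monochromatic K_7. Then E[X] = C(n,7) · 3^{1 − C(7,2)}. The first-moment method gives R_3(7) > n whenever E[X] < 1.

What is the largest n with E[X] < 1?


We need C(n, 7) · 3^{1 − 21} < 1, i.e. C(n, 7) < 3^{21 − 1} = 3486784401.
Check values of n near the boundary:
  n = 75: C(75, 7) = 1984829850; 1984829850 < 3486784401? YES
  n = 76: C(76, 7) = 2186189400; 2186189400 < 3486784401? YES
  n = 77: C(77, 7) = 2404808340; 2404808340 < 3486784401? YES
  n = 78: C(78, 7) = 2641902120; 2641902120 < 3486784401? YES
  n = 79: C(79, 7) = 2898753715; 2898753715 < 3486784401? YES
  n = 80: C(80, 7) = 3176716400; 3176716400 < 3486784401? YES
  n = 81: C(81, 7) = 3477216600; 3477216600 < 3486784401? YES
  n = 82: C(82, 7) = 3801756816; 3801756816 < 3486784401? NO
The largest n with C(n, 7) < 3486784401 is n = 81 (where E[X] = 42928600/43046721 ≈ 0.9972560). Hence R_3(7) > 81, i.e. R_3(7) ≥ 82.

Largest n = 81; hence R_3(7) > 81.


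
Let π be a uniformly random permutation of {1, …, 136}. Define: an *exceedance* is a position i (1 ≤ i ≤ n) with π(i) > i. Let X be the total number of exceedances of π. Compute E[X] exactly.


Write X = Σ_{i=1}^{136} X_i, where X_i = 1_{π(i) > i}.
For each fixed i, π(i) is uniform over {1, …, 136} (marginal of a uniform permutation), so P[π(i) > i] = (n − i)/n. Summing: Σ_{i=1}^{136} (n − i)/n = (0 + 1 + … + 135)/136 = 136(136 − 1)/(2·136) = (136 − 1)/2.
Hence E[X] = Σ_{i=1}^{136} (136 − i)/136 = 135/2 ≈ 67.50000.

E[X] = 135/2 = 67.50000.


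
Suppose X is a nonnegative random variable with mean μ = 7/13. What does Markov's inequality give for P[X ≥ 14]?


μ = E[X] = 7/13, a = 14.
Markov: P[X ≥ 14] ≤ μ/a = (7/13)/14 = 1/26.
Numerically: ≈ 0.03846.
(Since a = 14 > μ = 0.53846, the bound 1/26 is < 1 and informative.)

P[X ≥ 14] ≤ 1/26 ≈ 0.03846.


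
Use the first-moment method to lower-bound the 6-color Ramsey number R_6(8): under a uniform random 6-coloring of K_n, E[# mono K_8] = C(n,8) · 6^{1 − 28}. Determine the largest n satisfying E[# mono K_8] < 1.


We need C(n, 8) · 6^{1 − 28} < 1, i.e. C(n, 8) < 6^{28 − 1} = 1023490369077469249536.
Check values of n near the boundary:
  n = 1592: C(1592, 8) = 1005480414540892933435; 1005480414540892933435 < 1023490369077469249536? YES
  n = 1593: C(1593, 8) = 1010555394551193970323; 1010555394551193970323 < 1023490369077469249536? YES
  n = 1594: C(1594, 8) = 1015652773590544255167; 1015652773590544255167 < 1023490369077469249536? YES
  n = 1595: C(1595, 8) = 1020772636343363633895; 1020772636343363633895 < 1023490369077469249536? YES
  n = 1596: C(1596, 8) = 1025915067760710553965; 1025915067760710553965 < 1023490369077469249536? NO
The largest n with C(n, 8) < 1023490369077469249536 is n = 1595 (where E[X] = 113419181815929292655/113721152119718805504 ≈ 0.99734). Hence R_6(8) > 1595, i.e. R_6(8) ≥ 1596.

Largest n = 1595; hence R_6(8) > 1595.


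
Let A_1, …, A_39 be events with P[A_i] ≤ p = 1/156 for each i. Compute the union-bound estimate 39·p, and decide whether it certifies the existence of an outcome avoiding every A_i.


Union bound: P[∪_{i=1}^{39} A_i] ≤ Σ_i P[A_i] ≤ 39·p = 39·(1/156) = 1/4.
Numerically: 1/4 ≈ 0.2500.
Is 1/4 < 1? YES.
Since P[∪ A_i] ≤ 1/4 < 1, the complement has P[∩ A_i^c] ≥ 1 − 1/4 = 3/4 > 0, so some outcome avoids every A_i.

39·p = 1/4 ≈ 0.2500; existence CERTIFIED by the union bound.


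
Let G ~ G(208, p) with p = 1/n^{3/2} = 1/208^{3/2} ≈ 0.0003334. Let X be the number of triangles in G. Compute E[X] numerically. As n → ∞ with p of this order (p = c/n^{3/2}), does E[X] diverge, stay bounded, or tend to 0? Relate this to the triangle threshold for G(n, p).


Number of potential triangles: C(208, 3) = 1478256.
Each occurs with probability p³ ≈ (0.0003334)³ ≈ 3.704375e-11.
By linearity: E[X] = C(208, 3)·p³ ≈ 1478256 · 3.704375e-11 ≈ 0.0001.
Since α = 3/2 > 1, p = c/n^{3/2} = o(1/n) is below the triangle threshold p ~ 1/n. Asymptotically E[X] ~ (c³/6)·n^{3(1−α)} = (1³/6)·n^{-1.5} → 0, so by Markov's inequality G has no triangles w.h.p.

E[X] ≈ 0.0001; in regime p = Θ(1/n^{3/2}) E[X] tends to 0 (below the triangle threshold p ~ 1/n).


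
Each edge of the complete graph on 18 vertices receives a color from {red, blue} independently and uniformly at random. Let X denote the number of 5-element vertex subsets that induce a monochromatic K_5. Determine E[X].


Let X = Σ_S X_S over the C(18, 5) = 8568 subsets S of size 5, where X_S = 1 if the K_5 on S is monochromatic.
For a fixed S, the K_5 on S has C(5, 2) = 10 edges. P[all 10 edges red] = (1/2)^10, and likewise for blue, so P[monochromatic] = 2·(1/2)^10 = 2^{1 − 10} = 1/512.
By linearity: E[X] = C(18, 5) · 2^{1 − 10} = 8568 · 1/512 = 1071/64.
Numerically: E[X] ≈ 16.734375.

E[X] = C(18,5)·2^(1−C(5,2)) = 1071/64 ≈ 16.734375.


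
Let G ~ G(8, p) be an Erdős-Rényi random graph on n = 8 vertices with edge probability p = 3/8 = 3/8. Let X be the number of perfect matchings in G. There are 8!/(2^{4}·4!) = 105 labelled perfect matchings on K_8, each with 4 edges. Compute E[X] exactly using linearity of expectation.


K_8 has 8!/(2^{4}·4!) = 105 labelled perfect matchings.
For each such perfect matching H, let X_H = 1 if all 4 edges of H are present in G. Then P[X_H = 1] = p^{4} = (3/8)^{4} = 81/4096.
By linearity: E[X] = Σ_H E[X_H] = 105 · p^{4} = 105 · 81/4096 = 8505/4096.
Numerically: E[X] ≈ 2.07642.

E[X] = 105 · (3/8)^{4} = 8505/4096 ≈ 2.07642.


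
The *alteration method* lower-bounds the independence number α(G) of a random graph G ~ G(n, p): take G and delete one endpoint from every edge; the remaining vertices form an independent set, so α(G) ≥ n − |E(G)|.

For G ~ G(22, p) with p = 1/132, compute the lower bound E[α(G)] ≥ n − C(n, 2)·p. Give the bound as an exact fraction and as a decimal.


E[|E(G)|] = C(22, 2)·p = 231 · (1/132) = 7/4.
E[α(G)] ≥ n − E[|E(G)|] = 22 − 7/4 = 81/4.
Numerically: ≈ 20.25000.
(This is only a lower bound; the true E[α(G)] may be larger.)

E[α(G)] ≥ 81/4 ≈ 20.25000.


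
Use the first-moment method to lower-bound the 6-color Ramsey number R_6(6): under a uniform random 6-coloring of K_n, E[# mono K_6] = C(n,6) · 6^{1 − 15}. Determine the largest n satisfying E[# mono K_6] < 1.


We need C(n, 6) · 6^{1 − 15} < 1, i.e. C(n, 6) < 6^{15 − 1} = 78364164096.
Check values of n near the boundary:
  n = 192: C(192, 6) = 64300886496; 64300886496 < 78364164096? YES
  n = 193: C(193, 6) = 66364016544; 66364016544 < 78364164096? YES
  n = 194: C(194, 6) = 68482017072; 68482017072 < 78364164096? YES
  n = 195: C(195, 6) = 70656049360; 70656049360 < 78364164096? YES
  n = 196: C(196, 6) = 72887293024; 72887293024 < 78364164096? YES
  n = 197: C(197, 6) = 75176946208; 75176946208 < 78364164096? YES
  n = 198: C(198, 6) = 77526225777; 77526225777 < 78364164096? YES
  n = 199: C(199, 6) = 79936367511; 79936367511 < 78364164096? NO
  n = 200: C(200, 6) = 82408626300; 82408626300 < 78364164096? NO
The largest n with C(n, 6) < 78364164096 is n = 198 (where E[X] = 25842075259/26121388032 ≈ 0.989307). Hence R_6(6) > 198, i.e. R_6(6) ≥ 199.

Largest n = 198; hence R_6(6) > 198.


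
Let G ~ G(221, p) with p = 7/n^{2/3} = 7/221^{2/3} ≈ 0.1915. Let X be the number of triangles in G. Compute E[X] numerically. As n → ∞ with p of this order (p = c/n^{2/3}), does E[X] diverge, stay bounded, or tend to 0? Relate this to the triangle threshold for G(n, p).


Number of potential triangles: C(221, 3) = 1774630.
Each occurs with probability p³ ≈ (0.1915)³ ≈ 7.022788e-03.
By linearity: E[X] = C(221, 3)·p³ ≈ 1774630 · 7.022788e-03 ≈ 12462.8507.
Since α = 2/3 < 1, p = c/n^{2/3} ≫ 1/n is above the triangle threshold p ~ 1/n. Asymptotically E[X] ~ (c³/6)·n^{3(1−α)} = (7³/6)·n^{1} → ∞; triangles are abundant w.h.p.

E[X] ≈ 12462.8507; in regime p = Θ(1/n^{2/3}) E[X] diverges (above the triangle threshold p ~ 1/n).


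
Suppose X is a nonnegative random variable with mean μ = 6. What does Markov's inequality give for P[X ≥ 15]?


μ = E[X] = 6, a = 15.
Markov: P[X ≥ 15] ≤ μ/a = (6)/15 = 2/5.
Numerically: ≈ 0.4000.
(Since a = 15 > μ = 6.0000, the bound 2/5 is < 1 and informative.)

P[X ≥ 15] ≤ 2/5 ≈ 0.4000.


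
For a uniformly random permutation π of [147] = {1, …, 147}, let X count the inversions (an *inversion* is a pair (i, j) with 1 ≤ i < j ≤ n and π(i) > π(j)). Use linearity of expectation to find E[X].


Write X = Σ X_I over the C(147, 2) = 10731 pairs i < j, with X_I the indicator of one inversion.
There are 10731 indicators.
For each fixed pair i < j, the values π(i) and π(j) are two distinct elements of {1, …, 147} in uniformly random order; by symmetry P[π(i) > π(j)] = 1/2.
By linearity: E[X] = 10731 · (1/2) = C(147, 2) · (1/2) = 10731/2 = 10731/2 ≈ 5365.500.

E[X] = 10731/2 = 5365.500.


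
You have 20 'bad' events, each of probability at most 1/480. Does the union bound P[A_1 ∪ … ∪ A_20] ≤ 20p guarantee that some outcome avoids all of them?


Union bound: P[∪_{i=1}^{20} A_i] ≤ Σ_i P[A_i] ≤ 20·p = 20·(1/480) = 1/24.
Numerically: 1/24 ≈ 0.041667.
Is 1/24 < 1? YES.
Since P[∪ A_i] ≤ 1/24 < 1, the complement has P[∩ A_i^c] ≥ 1 − 1/24 = 23/24 > 0, so some outcome avoids every A_i.

20·p = 1/24 ≈ 0.041667; existence CERTIFIED by the union bound.


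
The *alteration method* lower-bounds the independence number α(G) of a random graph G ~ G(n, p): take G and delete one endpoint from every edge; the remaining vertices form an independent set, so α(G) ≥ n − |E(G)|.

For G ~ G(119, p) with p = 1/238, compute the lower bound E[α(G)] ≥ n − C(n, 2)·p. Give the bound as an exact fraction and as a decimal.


E[|E(G)|] = C(119, 2)·p = 7021 · (1/238) = 59/2.
E[α(G)] ≥ n − E[|E(G)|] = 119 − 59/2 = 179/2.
Numerically: ≈ 89.5000.
(This is only a lower bound; the true E[α(G)] may be larger.)

E[α(G)] ≥ 179/2 ≈ 89.5000.


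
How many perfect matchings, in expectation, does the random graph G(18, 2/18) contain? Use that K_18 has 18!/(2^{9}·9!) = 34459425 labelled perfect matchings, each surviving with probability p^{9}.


K_18 has 18!/(2^{9}·9!) = 34459425 labelled perfect matchings.
For each such perfect matching H, let X_H = 1 if all 9 edges of H are present in G. Then P[X_H = 1] = p^{9} = (1/9)^{9} = 1/387420489.
By linearity: E[X] = Σ_H E[X_H] = 34459425 · p^{9} = 34459425 · 1/387420489 = 425425/4782969.
Numerically: E[X] ≈ 0.0889.

E[X] = 34459425 · (1/9)^{9} = 425425/4782969 ≈ 0.0889.


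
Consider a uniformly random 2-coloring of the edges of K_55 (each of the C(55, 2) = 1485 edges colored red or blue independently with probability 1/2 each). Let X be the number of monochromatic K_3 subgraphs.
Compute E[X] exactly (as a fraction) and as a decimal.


Let X = Σ_S X_S over the C(55, 3) = 26235 subsets S of size 3, where X_S = 1 if the K_3 on S is monochromatic.
For a fixed S, the K_3 on S has C(3, 2) = 3 edges. P[all 3 edges red] = (1/2)^3, and likewise for blue, so P[monochromatic] = 2·(1/2)^3 = 2^{1 − 3} = 1/4.
By linearity: E[X] = C(55, 3) · 2^{1 − 3} = 26235 · 1/4 = 26235/4.
Numerically: E[X] ≈ 6558.750.

E[X] = C(55,3)·2^(1−C(3,2)) = 26235/4 ≈ 6558.750.


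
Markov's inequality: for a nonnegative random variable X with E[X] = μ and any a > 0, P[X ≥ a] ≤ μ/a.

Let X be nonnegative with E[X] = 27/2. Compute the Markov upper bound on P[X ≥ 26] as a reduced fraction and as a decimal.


μ = E[X] = 27/2, a = 26.
Markov: P[X ≥ 26] ≤ μ/a = (27/2)/26 = 27/52.
Numerically: ≈ 0.519231.
(Since a = 26 > μ = 13.500000, the bound 27/52 is < 1 and informative.)

P[X ≥ 26] ≤ 27/52 ≈ 0.519231.


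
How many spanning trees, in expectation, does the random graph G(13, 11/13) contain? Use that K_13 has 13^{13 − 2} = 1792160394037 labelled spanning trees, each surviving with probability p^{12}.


K_13 has 13^{13 − 2} = 1792160394037 labelled spanning trees.
For each such spanning tree H, let X_H = 1 if all 12 edges of H are present in G. Then P[X_H = 1] = p^{12} = (11/13)^{12} = 3138428376721/23298085122481.
By linearity of expectation: E[X] = Σ_H E[X_H] = 1792160394037 · p^{12} = 1792160394037 · 3138428376721/23298085122481 = 3138428376721/13.
Numerically: E[X] ≈ 2.41e+11.

E[X] = 1792160394037 · (11/13)^{12} = 3138428376721/13 ≈ 2.41e+11.


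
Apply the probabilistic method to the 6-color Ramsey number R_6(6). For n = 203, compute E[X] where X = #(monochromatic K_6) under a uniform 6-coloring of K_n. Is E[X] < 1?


E[X] = C(203, 6) · 6^{1 − 15} = 90210944670 · 6^{−14} = 90210944670/78364164096.
As a reduced fraction: E[X] = 15035157445/13060694016 ≈ 1.151.
Is E[X] < 1? NO.
Since E[X] ≥ 1, the first-moment bound is inconclusive at n = 203; it does NOT by itself certify R_6(6) > 203.

E[X] = 15035157445/13060694016 ≈ 1.151; E[X] ≥ 1; first-moment method inconclusive here.


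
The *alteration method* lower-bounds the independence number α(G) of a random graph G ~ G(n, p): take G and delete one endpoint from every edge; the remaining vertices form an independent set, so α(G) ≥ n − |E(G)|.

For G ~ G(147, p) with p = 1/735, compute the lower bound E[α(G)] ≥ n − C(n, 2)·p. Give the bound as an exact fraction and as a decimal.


E[|E(G)|] = C(147, 2)·p = 10731 · (1/735) = 73/5.
E[α(G)] ≥ n − E[|E(G)|] = 147 − 73/5 = 662/5.
Numerically: ≈ 132.400000.
(This is only a lower bound; the true E[α(G)] may be larger.)

E[α(G)] ≥ 662/5 ≈ 132.400000.


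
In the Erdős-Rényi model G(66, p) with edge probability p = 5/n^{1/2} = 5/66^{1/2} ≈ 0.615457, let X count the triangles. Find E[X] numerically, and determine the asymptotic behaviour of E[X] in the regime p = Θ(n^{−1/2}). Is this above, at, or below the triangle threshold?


Number of potential triangles: C(66, 3) = 45760.
Each occurs with probability p³ ≈ (0.615457)³ ≈ 2.33127824e-01.
By linearity: E[X] = C(66, 3)·p³ ≈ 45760 · 2.33127824e-01 ≈ 10667.929218.
Since α = 1/2 < 1, p = c/n^{1/2} ≫ 1/n is above the triangle threshold p ~ 1/n. Asymptotically E[X] ~ (c³/6)·n^{3(1−α)} = (5³/6)·n^{1.5} → ∞; triangles are abundant w.h.p.

E[X] ≈ 10667.929218; in regime p = Θ(1/n^{1/2}) E[X] diverges (above the triangle threshold p ~ 1/n).


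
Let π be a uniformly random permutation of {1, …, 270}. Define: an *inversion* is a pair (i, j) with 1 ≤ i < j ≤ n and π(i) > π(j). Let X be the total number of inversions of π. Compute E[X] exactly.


Write X = Σ X_I over the C(270, 2) = 36315 pairs i < j, with X_I the indicator of one inversion.
There are 36315 indicators.
For each fixed pair i < j, the values π(i) and π(j) are two distinct elements of {1, …, 270} in uniformly random order; by symmetry P[π(i) > π(j)] = 1/2.
By linearity: E[X] = 36315 · (1/2) = C(270, 2) · (1/2) = 36315/2 = 36315/2 ≈ 18157.500000.

E[X] = 36315/2 = 18157.500000.


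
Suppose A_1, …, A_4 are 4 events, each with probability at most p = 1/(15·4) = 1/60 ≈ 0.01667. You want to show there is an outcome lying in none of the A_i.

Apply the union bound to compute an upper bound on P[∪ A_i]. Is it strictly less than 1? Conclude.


Union bound: P[∪_{i=1}^{4} A_i] ≤ Σ_i P[A_i] ≤ 4·p = 4·(1/60) = 1/15.
Numerically: 1/15 ≈ 0.06667.
Is 1/15 < 1? YES.
Since P[∪ A_i] ≤ 1/15 < 1, the complement has P[∩ A_i^c] ≥ 1 − 1/15 = 14/15 > 0, so some outcome avoids every A_i.

4·p = 1/15 ≈ 0.06667; existence CERTIFIED by the union bound.


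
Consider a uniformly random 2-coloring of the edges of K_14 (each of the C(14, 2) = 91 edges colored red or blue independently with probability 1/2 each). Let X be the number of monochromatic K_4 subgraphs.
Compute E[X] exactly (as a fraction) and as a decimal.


Let X = Σ_S X_S over the C(14, 4) = 1001 subsets S of size 4, where X_S = 1 if the K_4 on S is monochromatic.
For a fixed S, the K_4 on S has C(4, 2) = 6 edges. P[all 6 edges red] = (1/2)^6, and likewise for blue, so P[monochromatic] = 2·(1/2)^6 = 2^{1 − 6} = 1/32.
Summing: E[X] = C(14, 4) · 2^{1 − 6} = 1001 · 1/32 = 1001/32.
Numerically: E[X] ≈ 31.2812.

E[X] = C(14,4)·2^(1−C(4,2)) = 1001/32 ≈ 31.2812.


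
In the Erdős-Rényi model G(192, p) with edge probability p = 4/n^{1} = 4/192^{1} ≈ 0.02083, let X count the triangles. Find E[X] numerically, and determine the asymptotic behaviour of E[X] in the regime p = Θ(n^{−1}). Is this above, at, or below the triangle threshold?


Number of potential triangles: C(192, 3) = 1161280.
Each occurs with probability p³ ≈ (0.02083)³ ≈ 9.042245e-06.
By linearity: E[X] = C(192, 3)·p³ ≈ 1161280 · 9.042245e-06 ≈ 10.5006.
Here α = 1, so p = 4/n is exactly at the triangle threshold p ~ 1/n. Asymptotically E[X] → c³/6 = 4³/6 = 32/3 ≈ 10.6667, a bounded constant. In this regime the triangle count is asymptotically Poisson(c³/6).

E[X] ≈ 10.5006; in regime p = Θ(1/n^{1}) E[X] stays bounded (at the triangle threshold p ~ 1/n).


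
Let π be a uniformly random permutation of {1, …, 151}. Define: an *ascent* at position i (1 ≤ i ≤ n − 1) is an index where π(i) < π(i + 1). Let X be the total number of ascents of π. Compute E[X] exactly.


Write X = Σ X_I over i = 1, …, 150, with X_I the indicator of one ascent.
There are 150 indicators.
For each fixed i, the pair (π(i), π(i+1)) is a uniformly random ordered pair of distinct values from {1, …, 151}; by symmetry P[π(i) < π(i+1)] = 1/2.
By linearity: E[X] = 150 · (1/2) = (151 − 1) · (1/2) = 75 ≈ 75.00000.

E[X] = 75 = 75.00000.


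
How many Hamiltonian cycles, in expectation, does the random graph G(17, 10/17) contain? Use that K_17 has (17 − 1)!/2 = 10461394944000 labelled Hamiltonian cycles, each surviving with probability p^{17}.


K_17 has (17 − 1)!/2 = 10461394944000 labelled Hamiltonian cycles.
For each such Hamiltonian cycle H, let X_H = 1 if all 17 edges of H are present in G. Then P[X_H = 1] = p^{17} = (10/17)^{17} = 100000000000000000/827240261886336764177.
By linearity: E[X] = Σ_H E[X_H] = 10461394944000 · p^{17} = 10461394944000 · 100000000000000000/827240261886336764177 = 1046139494400000000000000000000/827240261886336764177.
Numerically: E[X] ≈ 1.26461e+09.

E[X] = 10461394944000 · (10/17)^{17} = 1046139494400000000000000000000/827240261886336764177 ≈ 1.26461e+09.


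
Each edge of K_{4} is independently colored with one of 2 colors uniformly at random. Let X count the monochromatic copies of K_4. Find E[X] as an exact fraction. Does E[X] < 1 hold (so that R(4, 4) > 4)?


E[X] = C(4, 4) · 2^{1 − 6} = 1 · 2^{−5} = 1/32.
As a reduced fraction: E[X] = 1/32 ≈ 0.031250.
Is E[X] < 1? YES.
Since E[X] < 1, there exists a 2-coloring of K_{4} with no monochromatic K_4; hence R(4, 4) > 4.

E[X] = 1/32 ≈ 0.031250; E[X] < 1, so R(4, 4) > 4.


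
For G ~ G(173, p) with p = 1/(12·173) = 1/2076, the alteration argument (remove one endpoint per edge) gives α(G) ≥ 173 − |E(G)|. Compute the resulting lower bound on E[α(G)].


E[|E(G)|] = C(173, 2)·p = 14878 · (1/2076) = 43/6.
E[α(G)] ≥ n − E[|E(G)|] = 173 − 43/6 = 995/6.
Numerically: ≈ 165.8333.
(This is only a lower bound; the true E[α(G)] may be larger.)

E[α(G)] ≥ 995/6 ≈ 165.8333.


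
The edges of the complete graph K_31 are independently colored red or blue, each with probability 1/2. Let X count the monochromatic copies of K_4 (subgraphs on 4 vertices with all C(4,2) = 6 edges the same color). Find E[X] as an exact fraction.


Let X = Σ_S X_S over the C(31, 4) = 31465 subsets S of size 4, where X_S = 1 if the K_4 on S is monochromatic.
For a fixed S, the K_4 on S has C(4, 2) = 6 edges. P[all 6 edges red] = (1/2)^6, and likewise for blue, so P[monochromatic] = 2·(1/2)^6 = 2^{1 − 6} = 1/32.
By linearity: E[X] = C(31, 4) · 2^{1 − 6} = 31465 · 1/32 = 31465/32.
Numerically: E[X] ≈ 983.281250.

E[X] = C(31,4)·2^(1−C(4,2)) = 31465/32 ≈ 983.281250.


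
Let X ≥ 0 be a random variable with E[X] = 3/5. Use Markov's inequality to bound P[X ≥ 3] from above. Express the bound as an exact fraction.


μ = E[X] = 3/5, a = 3.
Markov: P[X ≥ 3] ≤ μ/a = (3/5)/3 = 1/5.
Numerically: ≈ 0.2000.
(Since a = 3 > μ = 0.6000, the bound 1/5 is < 1 and informative.)

P[X ≥ 3] ≤ 1/5 ≈ 0.2000.


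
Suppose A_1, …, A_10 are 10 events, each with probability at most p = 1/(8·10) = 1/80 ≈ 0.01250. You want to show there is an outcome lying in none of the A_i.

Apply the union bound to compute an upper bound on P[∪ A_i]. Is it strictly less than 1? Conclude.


Union bound: P[∪_{i=1}^{10} A_i] ≤ Σ_i P[A_i] ≤ 10·p = 10·(1/80) = 1/8.
Numerically: 1/8 ≈ 0.12500.
Is 1/8 < 1? YES.
Since P[∪ A_i] ≤ 1/8 < 1, the complement has P[∩ A_i^c] ≥ 1 − 1/8 = 7/8 > 0, so some outcome avoids every A_i.

10·p = 1/8 ≈ 0.12500; existence CERTIFIED by the union bound.


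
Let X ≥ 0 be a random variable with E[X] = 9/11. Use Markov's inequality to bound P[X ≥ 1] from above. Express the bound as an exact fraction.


μ = E[X] = 9/11, a = 1.
Markov: P[X ≥ 1] ≤ μ/a = (9/11)/1 = 9/11.
Numerically: ≈ 0.8182.
(Since a = 1 > μ = 0.8182, the bound 9/11 is < 1 and informative.)

P[X ≥ 1] ≤ 9/11 ≈ 0.8182.


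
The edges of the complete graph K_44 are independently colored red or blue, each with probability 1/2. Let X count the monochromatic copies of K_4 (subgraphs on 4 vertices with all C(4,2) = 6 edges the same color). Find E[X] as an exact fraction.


Let X = Σ_S X_S over the C(44, 4) = 135751 subsets S of size 4, where X_S = 1 if the K_4 on S is monochromatic.
For a fixed S, the K_4 on S has C(4, 2) = 6 edges. P[all 6 edges red] = (1/2)^6, and likewise for blue, so P[monochromatic] = 2·(1/2)^6 = 2^{1 − 6} = 1/32.
By linearity: E[X] = C(44, 4) · 2^{1 − 6} = 135751 · 1/32 = 135751/32.
Numerically: E[X] ≈ 4242.219.

E[X] = C(44,4)·2^(1−C(4,2)) = 135751/32 ≈ 4242.219.


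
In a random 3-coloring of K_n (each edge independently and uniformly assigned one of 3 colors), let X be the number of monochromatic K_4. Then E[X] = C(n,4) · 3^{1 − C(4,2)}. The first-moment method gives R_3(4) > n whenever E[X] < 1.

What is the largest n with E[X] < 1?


We need C(n, 4) · 3^{1 − 6} < 1, i.e. C(n, 4) < 3^{6 − 1} = 243.
Check values of n near the boundary:
  n = 8: C(8, 4) = 70; 70 < 243? YES
  n = 9: C(9, 4) = 126; 126 < 243? YES
  n = 10: C(10, 4) = 210; 210 < 243? YES
  n = 11: C(11, 4) = 330; 330 < 243? NO
  n = 12: C(12, 4) = 495; 495 < 243? NO
The largest n with C(n, 4) < 243 is n = 10 (where E[X] = 70/81 ≈ 0.86420). Hence R_3(4) > 10, i.e. R_3(4) ≥ 11.

Largest n = 10; hence R_3(4) > 10.


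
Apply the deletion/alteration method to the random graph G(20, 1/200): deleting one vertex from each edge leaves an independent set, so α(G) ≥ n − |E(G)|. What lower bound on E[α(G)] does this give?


E[|E(G)|] = C(20, 2)·p = 190 · (1/200) = 19/20.
E[α(G)] ≥ n − E[|E(G)|] = 20 − 19/20 = 381/20.
Numerically: ≈ 19.050.
(This is only a lower bound; the true E[α(G)] may be larger.)

E[α(G)] ≥ 381/20 ≈ 19.050.


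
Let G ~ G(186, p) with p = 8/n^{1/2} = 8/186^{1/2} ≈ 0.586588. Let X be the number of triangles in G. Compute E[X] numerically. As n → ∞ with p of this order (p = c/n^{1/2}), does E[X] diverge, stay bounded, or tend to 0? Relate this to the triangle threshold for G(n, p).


Number of potential triangles: C(186, 3) = 1055240.
Each occurs with probability p³ ≈ (0.586588)³ ≈ 2.01836889e-01.
By linearity: E[X] = C(186, 3)·p³ ≈ 1055240 · 2.01836889e-01 ≈ 212986.359267.
Since α = 1/2 < 1, p = c/n^{1/2} ≫ 1/n is above the triangle threshold p ~ 1/n. Asymptotically E[X] ~ (c³/6)·n^{3(1−α)} = (8³/6)·n^{1.5} → ∞; triangles are abundant w.h.p.

E[X] ≈ 212986.359267; in regime p = Θ(1/n^{1/2}) E[X] diverges (above the triangle threshold p ~ 1/n).


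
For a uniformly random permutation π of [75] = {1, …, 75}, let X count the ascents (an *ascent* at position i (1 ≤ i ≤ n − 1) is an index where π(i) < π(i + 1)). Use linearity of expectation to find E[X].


Write X = Σ X_I over i = 1, …, 74, with X_I the indicator of one ascent.
There are 74 indicators.
For each fixed i, the pair (π(i), π(i+1)) is a uniformly random ordered pair of distinct values from {1, …, 75}; by symmetry P[π(i) < π(i+1)] = 1/2.
By linearity: E[X] = 74 · (1/2) = (75 − 1) · (1/2) = 37 ≈ 37.0000.

E[X] = 37 = 37.0000.


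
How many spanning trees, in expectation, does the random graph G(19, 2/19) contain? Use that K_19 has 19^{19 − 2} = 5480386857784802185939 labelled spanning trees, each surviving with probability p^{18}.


K_19 has 19^{19 − 2} = 5480386857784802185939 labelled spanning trees.
For each such spanning tree H, let X_H = 1 if all 18 edges of H are present in G. Then P[X_H = 1] = p^{18} = (2/19)^{18} = 262144/104127350297911241532841.
By linearity of expectation: E[X] = Σ_H E[X_H] = 5480386857784802185939 · p^{18} = 5480386857784802185939 · 262144/104127350297911241532841 = 262144/19.
Numerically: E[X] ≈ 1.38e+04.

E[X] = 5480386857784802185939 · (2/19)^{18} = 262144/19 ≈ 1.38e+04.


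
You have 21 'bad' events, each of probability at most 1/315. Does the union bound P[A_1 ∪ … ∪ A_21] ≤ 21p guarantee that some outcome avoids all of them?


Union bound: P[∪_{i=1}^{21} A_i] ≤ Σ_i P[A_i] ≤ 21·p = 21·(1/315) = 1/15.
Numerically: 1/15 ≈ 0.06667.
Is 1/15 < 1? YES.
Since P[∪ A_i] ≤ 1/15 < 1, the complement has P[∩ A_i^c] ≥ 1 − 1/15 = 14/15 > 0, so some outcome avoids every A_i.

21·p = 1/15 ≈ 0.06667; existence CERTIFIED by the union bound.


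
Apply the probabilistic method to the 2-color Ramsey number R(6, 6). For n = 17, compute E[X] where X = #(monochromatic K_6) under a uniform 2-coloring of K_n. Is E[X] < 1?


E[X] = C(17, 6) · 2^{1 − 15} = 12376 · 2^{−14} = 12376/16384.
As a reduced fraction: E[X] = 1547/2048 ≈ 0.7553711.
Is E[X] < 1? YES.
Since E[X] < 1, there exists a 2-coloring of K_{17} with no monochromatic K_6; hence R(6, 6) > 17.

E[X] = 1547/2048 ≈ 0.7553711; E[X] < 1, so R(6, 6) > 17.


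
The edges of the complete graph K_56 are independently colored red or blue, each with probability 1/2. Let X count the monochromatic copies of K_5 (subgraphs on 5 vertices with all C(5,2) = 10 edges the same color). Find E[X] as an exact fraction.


Let X = Σ_S X_S over the C(56, 5) = 3819816 subsets S of size 5, where X_S = 1 if the K_5 on S is monochromatic.
For a fixed S, the K_5 on S has C(5, 2) = 10 edges. P[all 10 edges red] = (1/2)^10, and likewise for blue, so P[monochromatic] = 2·(1/2)^10 = 2^{1 − 10} = 1/512.
By linearity: E[X] = C(56, 5) · 2^{1 − 10} = 3819816 · 1/512 = 477477/64.
Numerically: E[X] ≈ 7460.578.

E[X] = C(56,5)·2^(1−C(5,2)) = 477477/64 ≈ 7460.578.
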